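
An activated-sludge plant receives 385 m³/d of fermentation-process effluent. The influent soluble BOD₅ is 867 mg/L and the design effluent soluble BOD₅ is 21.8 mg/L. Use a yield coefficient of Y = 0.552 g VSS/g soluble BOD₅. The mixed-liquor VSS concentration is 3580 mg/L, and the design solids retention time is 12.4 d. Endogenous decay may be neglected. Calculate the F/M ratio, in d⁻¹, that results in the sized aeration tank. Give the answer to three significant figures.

Biomass mass balance (decay neglected): V·X = Y·Q·(S₀ − S)·θ_c, so V = 0.552 × 385 × (867 − 21.8) × 12.4 / 3580 = 622.2 m³.
F/M = Q·S₀ / (V·X) = 385 × 867 / (622.2 × 3580) = 0.1499 g soluble BOD₅·(g VSS·d)⁻¹.

F/M ≈ 0.150 d⁻¹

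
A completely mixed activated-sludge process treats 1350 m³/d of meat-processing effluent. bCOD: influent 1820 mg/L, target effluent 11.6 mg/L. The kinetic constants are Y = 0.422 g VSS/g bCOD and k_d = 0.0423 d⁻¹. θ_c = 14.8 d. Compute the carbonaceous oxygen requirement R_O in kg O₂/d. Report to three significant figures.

R_O ≈ 1540 kg O₂/d

Y_obs = Y / (1 + k_d θ_c) = 0.422 / (1 + 0.0423 × 14.8) = 0.422 / 1.626 = 0.2595.
Mass of bCOD removed per day: Q(S₀ − S) = 1350 × 1808 g/m³ = 2441 kg/d.
P_X = Y_obs·Q·(S₀ − S) = 0.2595 × 2441 = 633.6 kg VSS/d.
Carbonaceous O₂ demand = substrate oxidised − cell-mass equivalent = 2441 − 1.42 × 633.6 = 1542 kg O₂/d.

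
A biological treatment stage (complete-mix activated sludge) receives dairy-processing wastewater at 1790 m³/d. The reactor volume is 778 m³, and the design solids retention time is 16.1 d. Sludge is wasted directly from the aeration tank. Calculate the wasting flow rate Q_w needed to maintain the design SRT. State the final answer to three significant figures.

Q_w ≈ 48.3 m³/d

Wasting from the aeration tank: Q_w = V / θ_c = 778.0 / 16.1 = 48.32 m³/d.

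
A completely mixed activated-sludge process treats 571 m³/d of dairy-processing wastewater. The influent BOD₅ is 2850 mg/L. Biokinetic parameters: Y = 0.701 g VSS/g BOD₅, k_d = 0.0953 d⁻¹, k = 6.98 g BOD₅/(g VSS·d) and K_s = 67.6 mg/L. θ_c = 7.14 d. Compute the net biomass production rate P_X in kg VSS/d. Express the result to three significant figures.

P_X ≈ 678 kg VSS/d

Effluent substrate depends only on kinetics and SRT: S = K_s(1 + k_d θ_c) / [θ_c(Yk − k_d) − 1] = 67.6 × (1 + 0.0953 × 7.14) / [7.14 × (0.701 × 6.98 − 0.0953) − 1] = 113.6 / 33.26 = 3.416 mg/L.
Observed yield with endogenous decay: Y_obs = Y / (1 + k_d·θ_c) = 0.701 / (1 + 0.0953 × 7.14) = 0.701 / 1.680 = 0.4172 g VSS/g BOD₅.
Substrate removed = Q·(S₀ − S) = 571 m³/d × (2850 − 3.42) g/m³ = 1.63×10^6 g/d = 1625 kg/d.
Net biomass production P_X = Y_obs × Q·(S₀ − S) = 0.4172 × 1625 = 678.0 kg VSS/d.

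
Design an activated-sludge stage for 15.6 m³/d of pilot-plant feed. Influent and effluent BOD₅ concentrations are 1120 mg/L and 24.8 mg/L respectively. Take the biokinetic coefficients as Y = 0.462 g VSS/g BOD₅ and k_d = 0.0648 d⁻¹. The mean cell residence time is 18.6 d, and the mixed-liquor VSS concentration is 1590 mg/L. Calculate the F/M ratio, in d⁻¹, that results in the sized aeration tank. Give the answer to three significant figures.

F/M ≈ 0.262 d⁻¹

Steady-state biomass mass balance: V·X·(1 + k_d·θ_c) = Y·Q·(S₀ − S)·θ_c, so V = 0.462 × 15.6 × (1120 − 24.8) × 18.6 / [1590 × (1 + 0.0648 × 18.6)] = 1.47×10^5 / 3506 = 41.87 m³.
F/M = applied load / biomass = Q·S₀/(V·X) = 15.6 × 1120 / (41.87 × 1590) = 0.2624 d⁻¹.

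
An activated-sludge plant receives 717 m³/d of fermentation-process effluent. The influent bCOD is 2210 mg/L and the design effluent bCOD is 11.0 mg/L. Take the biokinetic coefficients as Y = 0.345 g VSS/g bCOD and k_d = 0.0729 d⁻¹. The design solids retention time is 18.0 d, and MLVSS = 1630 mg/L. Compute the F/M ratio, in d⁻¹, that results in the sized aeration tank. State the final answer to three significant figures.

Steady-state biomass mass balance: V·X·(1 + k_d·θ_c) = Y·Q·(S₀ − S)·θ_c, so V = 0.345 × 717 × (2210 − 11.0) × 18.0 / [1630 × (1 + 0.0729 × 18.0)] = 9.79×10^6 / 3769 = 2598 m³.
F/M = applied load / biomass = Q·S₀/(V·X) = 717 × 2210 / (2598 × 1630) = 0.3742 d⁻¹.

F/M ≈ 0.374 d⁻¹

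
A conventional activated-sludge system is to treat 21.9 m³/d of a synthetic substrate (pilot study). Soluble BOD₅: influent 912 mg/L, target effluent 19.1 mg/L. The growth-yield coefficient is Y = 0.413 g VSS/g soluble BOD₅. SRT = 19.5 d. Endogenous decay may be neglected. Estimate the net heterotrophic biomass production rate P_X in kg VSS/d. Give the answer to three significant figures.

P_X ≈ 8.08 kg VSS/d

With endogenous decay neglected, the observed yield equals the true yield: Y_obs = Y = 0.413 g VSS/g soluble BOD₅.
Mass of soluble BOD₅ removed per day: Q(S₀ − S) = 21.9 × 892.9 g/m³ = 19.55 kg/d.
Net biomass production P_X = Y_obs × Q·(S₀ − S) = 0.4130 × 19.55 = 8.076 kg VSS/d.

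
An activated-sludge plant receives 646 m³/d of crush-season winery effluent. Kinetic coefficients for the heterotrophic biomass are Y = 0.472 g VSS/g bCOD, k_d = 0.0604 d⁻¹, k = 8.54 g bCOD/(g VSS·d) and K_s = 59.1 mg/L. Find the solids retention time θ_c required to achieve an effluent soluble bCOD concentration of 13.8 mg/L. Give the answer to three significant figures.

θ_c ≈ 1.42 d

At the target effluent, Y k S/(K_s+S) = 0.472×8.54×13.8/72.90 = 0.7630 d⁻¹.
1/θ_c = 0.7630 − 0.0604 = 0.7026 d⁻¹, so θ_c = 1.423 d.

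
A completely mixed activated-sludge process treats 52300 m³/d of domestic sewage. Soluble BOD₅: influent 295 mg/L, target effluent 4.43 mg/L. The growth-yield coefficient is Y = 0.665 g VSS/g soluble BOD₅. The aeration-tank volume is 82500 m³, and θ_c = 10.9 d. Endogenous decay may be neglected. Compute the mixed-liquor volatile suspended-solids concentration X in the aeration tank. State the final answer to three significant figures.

X ≈ 1340 mg/L

X = Y·Q·ΔS·θ_c / V = 0.665 × 52300 × (295 − 4.43) × 10.9 / 82500 = 1335 mg/L.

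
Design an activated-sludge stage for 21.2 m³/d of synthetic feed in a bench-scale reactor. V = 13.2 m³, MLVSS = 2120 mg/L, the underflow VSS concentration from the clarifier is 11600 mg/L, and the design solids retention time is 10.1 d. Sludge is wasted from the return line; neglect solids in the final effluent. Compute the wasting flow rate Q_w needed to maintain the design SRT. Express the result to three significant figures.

Wasting from the return line (neglecting effluent solids): Q_w = V·X / (θ_c·X_r) = 13.20 × 2120 / (10.1 × 11600) = 0.2389 m³/d.

Q_w ≈ 0.239 m³/d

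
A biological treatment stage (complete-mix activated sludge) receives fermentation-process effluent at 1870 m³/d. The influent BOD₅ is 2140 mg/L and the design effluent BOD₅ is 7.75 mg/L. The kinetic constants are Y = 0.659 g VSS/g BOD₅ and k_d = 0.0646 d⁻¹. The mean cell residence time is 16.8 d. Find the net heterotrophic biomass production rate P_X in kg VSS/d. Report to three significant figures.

Observed yield with endogenous decay: Y_obs = Y / (1 + k_d·θ_c) = 0.659 / (1 + 0.0646 × 16.8) = 0.659 / 2.085 = 0.3160 g VSS/g BOD₅.
Substrate removed = Q·(S₀ − S) = 1870 m³/d × (2140 − 7.75) g/m³ = 3.99×10^6 g/d = 3987 kg/d.
P_X = Y_obs · Q(S₀ − S) = 0.3160 × 3987 = 1260 kg VSS/d.

P_X ≈ 1260 kg VSS/d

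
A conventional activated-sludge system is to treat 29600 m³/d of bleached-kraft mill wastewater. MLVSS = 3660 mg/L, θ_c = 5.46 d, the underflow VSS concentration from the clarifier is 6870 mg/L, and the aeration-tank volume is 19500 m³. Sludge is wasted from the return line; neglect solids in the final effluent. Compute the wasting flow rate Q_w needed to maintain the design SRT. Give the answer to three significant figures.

Q_w = (V·X)/(θ_c X_r) = 19500 × 3660 / (5.46 × 6870) = 1903 m³/d.

Q_w ≈ 1900 m³/d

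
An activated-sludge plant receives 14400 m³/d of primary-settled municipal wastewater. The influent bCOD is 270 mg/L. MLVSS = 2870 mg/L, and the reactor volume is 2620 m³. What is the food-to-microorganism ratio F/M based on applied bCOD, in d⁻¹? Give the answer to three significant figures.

F/M ≈ 0.517 d⁻¹

F/M = applied load / biomass = Q·S₀/(V·X) = 14400 × 270 / (2620 × 2870) = 0.5171 d⁻¹.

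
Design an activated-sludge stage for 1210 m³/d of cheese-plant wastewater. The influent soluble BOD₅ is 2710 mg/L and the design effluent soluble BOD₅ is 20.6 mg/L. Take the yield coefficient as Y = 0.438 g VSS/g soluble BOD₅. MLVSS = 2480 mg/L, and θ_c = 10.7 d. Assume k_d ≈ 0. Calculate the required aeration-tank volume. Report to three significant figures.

V·X = Y·Q·ΔS·θ_c gives V = 0.438 × 1210 × (2710 − 20.6) × 10.7 / 2480 = 6150 m³.

V ≈ 6150 m³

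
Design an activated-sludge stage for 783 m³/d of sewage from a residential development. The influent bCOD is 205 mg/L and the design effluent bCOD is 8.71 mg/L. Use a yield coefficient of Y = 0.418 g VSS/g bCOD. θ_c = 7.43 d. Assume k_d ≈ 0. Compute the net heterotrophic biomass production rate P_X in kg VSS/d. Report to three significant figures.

P_X ≈ 64.2 kg VSS/d

Since k_d ≈ 0, Y_obs = Y = 0.418 g VSS/g bCOD.
Substrate removed = Q·(S₀ − S) = 783 m³/d × (205 − 8.71) g/m³ = 1.54×10^5 g/d = 153.7 kg/d.
So the net sludge growth is P_X = 0.4180 × 153.7 = 64.24 kg VSS/d.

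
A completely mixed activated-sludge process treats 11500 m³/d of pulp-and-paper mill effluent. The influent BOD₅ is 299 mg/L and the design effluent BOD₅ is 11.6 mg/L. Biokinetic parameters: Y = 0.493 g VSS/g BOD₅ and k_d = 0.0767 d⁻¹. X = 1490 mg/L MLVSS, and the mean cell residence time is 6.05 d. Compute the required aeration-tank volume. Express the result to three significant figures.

From the SRT design equation V = Y Q (S₀−S) θ_c / [X (1 + k_d θ_c)] = 0.493 × 11500 × (299 − 11.6) × 6.05 / [1490 × (1 + 0.0767 × 6.05)] = 9.86×10^6 / 2181 = 4519 m³.

V ≈ 4520 m³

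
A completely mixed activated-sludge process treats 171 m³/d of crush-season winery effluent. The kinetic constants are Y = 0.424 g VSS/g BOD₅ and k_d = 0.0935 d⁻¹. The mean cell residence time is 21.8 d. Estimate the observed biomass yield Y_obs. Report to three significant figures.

Y_obs ≈ 0.140 g VSS/g BOD₅

Observed yield with endogenous decay: Y_obs = Y / (1 + k_d·θ_c) = 0.424 / (1 + 0.0935 × 21.8) = 0.424 / 3.038 = 0.1396 g VSS/g BOD₅.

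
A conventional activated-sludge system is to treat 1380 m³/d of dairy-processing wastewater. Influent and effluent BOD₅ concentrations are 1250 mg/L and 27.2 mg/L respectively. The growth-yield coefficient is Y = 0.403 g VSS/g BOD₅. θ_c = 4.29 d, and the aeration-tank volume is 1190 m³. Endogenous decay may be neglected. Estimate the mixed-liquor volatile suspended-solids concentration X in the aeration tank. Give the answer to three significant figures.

X ≈ 2450 mg/L

Without decay, X = Y Q (S₀−S) θ_c / V = 0.403 × 1380 × (1250 − 27.2) × 4.29 / 1190 = 2452 mg/L.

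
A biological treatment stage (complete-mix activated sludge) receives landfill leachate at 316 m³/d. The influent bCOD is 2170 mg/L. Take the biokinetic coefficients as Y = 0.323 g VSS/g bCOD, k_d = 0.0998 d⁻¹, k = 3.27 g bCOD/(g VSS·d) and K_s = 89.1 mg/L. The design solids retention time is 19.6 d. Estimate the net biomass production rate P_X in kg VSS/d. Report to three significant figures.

P_X ≈ 74.4 kg VSS/d

From the Monod/SRT balance for a CMAS, S = K_s·(1+k_d θ_c)/[θ_c·(Y k − k_d) − 1] = 89.1 × (1 + 0.0998 × 19.6) / [19.6 × (0.323 × 3.27 − 0.0998) − 1] = 263.4 / 17.75 = 14.84 mg/L.
Observed yield with endogenous decay: Y_obs = Y / (1 + k_d·θ_c) = 0.323 / (1 + 0.0998 × 19.6) = 0.323 / 2.956 = 0.1093 g VSS/g bCOD.
ΔS = 2170 − 14.8 = 2155 mg/L, so the substrate removal rate is 316 × 2155/1000 = 681.0 kg bCOD/d.
Biomass produced: P_X = Y_obs·Q·ΔS = 0.1093 × 681.0 ≈ 74.42 kg VSS/d.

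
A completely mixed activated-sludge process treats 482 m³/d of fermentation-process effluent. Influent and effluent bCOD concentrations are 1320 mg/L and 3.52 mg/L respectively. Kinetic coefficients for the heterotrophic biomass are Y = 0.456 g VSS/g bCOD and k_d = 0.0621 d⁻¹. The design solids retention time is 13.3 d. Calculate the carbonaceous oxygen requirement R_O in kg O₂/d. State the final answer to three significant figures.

Observed yield with endogenous decay: Y_obs = Y / (1 + k_d·θ_c) = 0.456 / (1 + 0.0621 × 13.3) = 0.456 / 1.826 = 0.2497 g VSS/g bCOD.
ΔS = 1320 − 3.52 = 1316 mg/L, so the substrate removal rate is 482 × 1316/1000 = 634.5 kg bCOD/d.
Biomass synthesised: P_X = Y_obs × 634.5 = 158.5 kg VSS/d.
R_O = Q·(S₀ − S) − 1.42·P_X = 634.5 − 1.42 × 158.5 = 409.5 kg O₂/d.

R_O ≈ 410 kg O₂/d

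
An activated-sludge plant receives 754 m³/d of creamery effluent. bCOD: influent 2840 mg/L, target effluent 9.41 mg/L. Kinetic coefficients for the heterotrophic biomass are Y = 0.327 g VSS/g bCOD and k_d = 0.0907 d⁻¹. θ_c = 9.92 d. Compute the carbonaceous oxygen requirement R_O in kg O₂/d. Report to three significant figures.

Correct the yield for decay: Y_obs = Y/(1 + k_d θ_c) = 0.327 / (1 + 0.0907 × 9.92) = 0.327 / 1.900 = 0.1721.
ΔS = 2840 − 9.41 = 2831 mg/L, so the substrate removal rate is 754 × 2831/1000 = 2134 kg bCOD/d.
P_X = Y_obs·Q·(S₀ − S) = 0.1721 × 2134 = 367.4 kg VSS/d.
Carbonaceous O₂ demand = substrate oxidised − cell-mass equivalent = 2134 − 1.42 × 367.4 = 1613 kg O₂/d.

R_O ≈ 1610 kg O₂/d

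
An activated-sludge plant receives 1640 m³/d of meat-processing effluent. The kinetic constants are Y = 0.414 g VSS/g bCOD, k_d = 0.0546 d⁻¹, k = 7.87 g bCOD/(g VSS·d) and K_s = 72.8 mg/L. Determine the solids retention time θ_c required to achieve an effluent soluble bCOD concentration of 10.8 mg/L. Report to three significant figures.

From 1/θ_c = Y·k·S/(K_s + S) − k_d: Y·k·S/(K_s+S) = 0.414 × 7.87 × 10.8 / (72.8 + 10.8) = 0.4209 d⁻¹.
θ_c = 1/(μ − k_d) = 1/(0.4209 − 0.0546) = 1/0.3663 = 2.730 d.

θ_c ≈ 2.73 d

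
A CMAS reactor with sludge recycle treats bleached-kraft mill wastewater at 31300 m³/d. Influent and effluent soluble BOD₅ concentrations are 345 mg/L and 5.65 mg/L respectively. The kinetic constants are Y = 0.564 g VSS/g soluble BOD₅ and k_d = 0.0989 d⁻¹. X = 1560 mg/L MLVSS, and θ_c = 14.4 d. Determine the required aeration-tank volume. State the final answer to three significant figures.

V ≈ 22800 m³

Rearranging the biomass balance for a CMAS with decay, V = Y·Q·ΔS·θ_c / [X·(1+k_d θ_c)] = 0.564 × 31300 × (345 − 5.65) × 14.4 / [1560 × (1 + 0.0989 × 14.4)] = 8.63×10^7 / 3782 = 22811 m³.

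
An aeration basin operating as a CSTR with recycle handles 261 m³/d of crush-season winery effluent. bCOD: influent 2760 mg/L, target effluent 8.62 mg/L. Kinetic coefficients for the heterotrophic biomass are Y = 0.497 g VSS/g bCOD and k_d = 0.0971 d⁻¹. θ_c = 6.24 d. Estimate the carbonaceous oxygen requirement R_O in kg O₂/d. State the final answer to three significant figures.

The observed yield is Y_obs = Y/(1 + k_d·θ_c) = 0.497 / (1 + 0.0971 × 6.24) = 0.497 / 1.606 = 0.3095 g VSS per g bCOD removed.
Q·(S₀ − S) = 261 × (2760 − 8.62) × 10⁻³ = 718.1 kg/d removed.
Net sludge production P_X = 0.3095 × 718.1 = 222.2 kg VSS/d.
Carbonaceous O₂ demand = substrate oxidised − cell-mass equivalent = 718.1 − 1.42 × 222.2 = 402.5 kg O₂/d.

R_O ≈ 403 kg O₂/d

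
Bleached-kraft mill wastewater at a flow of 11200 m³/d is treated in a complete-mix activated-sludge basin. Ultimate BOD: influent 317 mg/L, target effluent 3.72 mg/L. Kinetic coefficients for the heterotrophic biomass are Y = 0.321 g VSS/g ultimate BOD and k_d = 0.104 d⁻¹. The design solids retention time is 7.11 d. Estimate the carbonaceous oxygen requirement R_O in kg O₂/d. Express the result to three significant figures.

The observed yield is Y_obs = Y/(1 + k_d·θ_c) = 0.321 / (1 + 0.104 × 7.11) = 0.321 / 1.739 = 0.1845 g VSS per g ultimate BOD removed.
ΔS = 317 − 3.72 = 313.3 mg/L, so the substrate removal rate is 11200 × 313.3/1000 = 3509 kg ultimate BOD/d.
P_X = Y_obs·Q·(S₀ − S) = 0.1845 × 3509 = 647.5 kg VSS/d.
R_O = Q·(S₀ − S) − 1.42·P_X = 3509 − 1.42 × 647.5 = 2589 kg O₂/d.

R_O ≈ 2590 kg O₂/d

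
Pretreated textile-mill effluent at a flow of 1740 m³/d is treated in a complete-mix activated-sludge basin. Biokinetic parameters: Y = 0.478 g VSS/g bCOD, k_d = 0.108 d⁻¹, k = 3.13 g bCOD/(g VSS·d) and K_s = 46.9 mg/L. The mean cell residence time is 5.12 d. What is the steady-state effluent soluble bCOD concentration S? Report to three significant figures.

S ≈ 11.9 mg/L

From the Monod/SRT balance for a CMAS, S = K_s·(1+k_d θ_c)/[θ_c·(Y k − k_d) − 1] = 46.9 × (1 + 0.108 × 5.12) / [5.12 × (0.478 × 3.13 − 0.108) − 1] = 72.83 / 6.107 = 11.93 mg/L.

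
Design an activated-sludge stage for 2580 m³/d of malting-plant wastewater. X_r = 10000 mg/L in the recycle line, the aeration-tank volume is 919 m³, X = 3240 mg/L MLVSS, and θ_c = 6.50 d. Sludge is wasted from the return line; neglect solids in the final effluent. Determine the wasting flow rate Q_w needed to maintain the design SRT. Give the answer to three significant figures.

Q_w = (V·X)/(θ_c X_r) = 919.0 × 3240 / (6.50 × 10000) = 45.81 m³/d.

Q_w ≈ 45.8 m³/d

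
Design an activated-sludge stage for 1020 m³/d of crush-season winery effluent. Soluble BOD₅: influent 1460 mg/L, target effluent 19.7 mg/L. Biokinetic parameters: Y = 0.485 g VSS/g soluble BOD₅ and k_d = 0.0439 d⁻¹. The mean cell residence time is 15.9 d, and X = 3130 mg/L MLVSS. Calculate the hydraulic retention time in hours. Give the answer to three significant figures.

τ ≈ 50.2 h

Steady-state biomass mass balance: V·X·(1 + k_d·θ_c) = Y·Q·(S₀ − S)·θ_c, so V = 0.485 × 1020 × (1460 − 19.7) × 15.9 / [3130 × (1 + 0.0439 × 15.9)] = 1.13×10^7 / 5315 = 2132 m³.
Hydraulic retention time τ = V/Q = 2132 / 1020 = 2.090 d = 50.16 h.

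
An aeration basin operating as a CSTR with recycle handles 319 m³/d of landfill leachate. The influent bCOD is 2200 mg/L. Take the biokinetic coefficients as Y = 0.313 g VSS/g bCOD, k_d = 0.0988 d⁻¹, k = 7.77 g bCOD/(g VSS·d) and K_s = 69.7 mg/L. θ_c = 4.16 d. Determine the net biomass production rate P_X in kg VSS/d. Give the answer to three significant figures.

P_X ≈ 155 kg VSS/d

For a completely mixed reactor with recycle the Lawrence–McCarty relation gives S = K_s·(1 + k_d·θ_c) / [θ_c·(Y·k − k_d) − 1] = 69.7 × (1 + 0.0988 × 4.16) / [4.16 × (0.313 × 7.77 − 0.0988) − 1] = 98.35 / 8.706 = 11.30 mg/L.
Correct the yield for decay: Y_obs = Y/(1 + k_d θ_c) = 0.313 / (1 + 0.0988 × 4.16) = 0.313 / 1.411 = 0.2218.
ΔS = 2200 − 11.3 = 2189 mg/L, so the substrate removal rate is 319 × 2189/1000 = 698.2 kg bCOD/d.
P_X = Y_obs · Q(S₀ − S) = 0.2218 × 698.2 = 154.9 kg VSS/d.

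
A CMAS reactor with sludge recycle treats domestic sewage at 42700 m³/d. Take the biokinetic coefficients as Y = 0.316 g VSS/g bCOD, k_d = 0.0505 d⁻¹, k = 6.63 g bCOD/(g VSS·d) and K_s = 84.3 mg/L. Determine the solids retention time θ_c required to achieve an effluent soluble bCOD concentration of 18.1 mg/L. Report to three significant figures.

At the target effluent, Y k S/(K_s+S) = 0.316×6.63×18.1/102.4 = 0.3703 d⁻¹.
1/θ_c = 0.3703 − 0.0505 = 0.3198 d⁻¹, so θ_c = 3.127 d.

θ_c ≈ 3.13 d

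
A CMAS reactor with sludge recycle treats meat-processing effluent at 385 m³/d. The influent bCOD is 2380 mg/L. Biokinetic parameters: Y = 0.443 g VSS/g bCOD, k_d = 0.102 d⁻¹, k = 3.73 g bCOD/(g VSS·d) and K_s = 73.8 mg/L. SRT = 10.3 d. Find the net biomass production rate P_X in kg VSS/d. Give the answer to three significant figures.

From the Monod/SRT balance for a CMAS, S = K_s·(1+k_d θ_c)/[θ_c·(Y k − k_d) − 1] = 73.8 × (1 + 0.102 × 10.3) / [10.3 × (0.443 × 3.73 − 0.102) − 1] = 151.3 / 14.97 = 10.11 mg/L.
The observed yield is Y_obs = Y/(1 + k_d·θ_c) = 0.443 / (1 + 0.102 × 10.3) = 0.443 / 2.051 = 0.2160 g VSS per g bCOD removed.
Q·(S₀ − S) = 385 × (2380 − 10.1) × 10⁻³ = 912.4 kg/d removed.
P_X = Y_obs · Q(S₀ − S) = 0.2160 × 912.4 = 197.1 kg VSS/d.

P_X ≈ 197 kg VSS/d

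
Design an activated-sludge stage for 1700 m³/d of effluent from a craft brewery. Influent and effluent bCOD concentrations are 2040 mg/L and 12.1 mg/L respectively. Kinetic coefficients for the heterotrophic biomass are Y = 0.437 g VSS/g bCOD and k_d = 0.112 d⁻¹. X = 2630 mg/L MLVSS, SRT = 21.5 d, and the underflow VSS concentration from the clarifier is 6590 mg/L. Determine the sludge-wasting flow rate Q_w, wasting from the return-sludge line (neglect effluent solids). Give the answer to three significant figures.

Q_w ≈ 67.1 m³/d

Rearranging the biomass balance for a CMAS with decay, V = Y·Q·ΔS·θ_c / [X·(1+k_d θ_c)] = 0.437 × 1700 × (2040 − 12.1) × 21.5 / [2630 × (1 + 0.112 × 21.5)] = 3.24×10^7 / 8963 = 3614 m³.
Wasting from the return line (neglecting effluent solids): Q_w = V·X / (θ_c·X_r) = 3614 × 2630 / (21.5 × 6590) = 67.08 m³/d.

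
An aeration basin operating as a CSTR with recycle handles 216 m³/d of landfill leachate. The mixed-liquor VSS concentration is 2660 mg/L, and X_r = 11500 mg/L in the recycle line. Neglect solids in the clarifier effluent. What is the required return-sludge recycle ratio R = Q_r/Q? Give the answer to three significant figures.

R ≈ 0.301

R = Q_r/Q = X/(X_r − X) = 2660 / (11500 − 2660) = 0.3009.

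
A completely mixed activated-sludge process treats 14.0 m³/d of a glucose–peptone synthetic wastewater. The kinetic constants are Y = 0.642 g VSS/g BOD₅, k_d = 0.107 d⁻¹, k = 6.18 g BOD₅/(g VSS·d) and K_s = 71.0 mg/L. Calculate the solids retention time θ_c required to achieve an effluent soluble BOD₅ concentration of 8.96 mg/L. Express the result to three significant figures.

θ_c ≈ 2.96 d

From 1/θ_c = Y·k·S/(K_s + S) − k_d: Y·k·S/(K_s+S) = 0.642 × 6.18 × 8.96 / (71.0 + 8.96) = 0.4446 d⁻¹.
Then 1/θ_c = μ − k_d = 0.4446 − 0.107 = 0.3376 d⁻¹, giving θ_c = 2.962 d.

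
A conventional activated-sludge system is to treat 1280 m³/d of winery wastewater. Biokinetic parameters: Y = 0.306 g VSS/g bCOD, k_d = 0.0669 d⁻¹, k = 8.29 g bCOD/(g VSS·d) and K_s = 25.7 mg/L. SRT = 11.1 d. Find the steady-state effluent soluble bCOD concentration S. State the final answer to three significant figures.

From the Monod/SRT balance for a CMAS, S = K_s·(1+k_d θ_c)/[θ_c·(Y k − k_d) − 1] = 25.7 × (1 + 0.0669 × 11.1) / [11.1 × (0.306 × 8.29 − 0.0669) − 1] = 44.78 / 26.42 = 1.695 mg/L.

S ≈ 1.70 mg/L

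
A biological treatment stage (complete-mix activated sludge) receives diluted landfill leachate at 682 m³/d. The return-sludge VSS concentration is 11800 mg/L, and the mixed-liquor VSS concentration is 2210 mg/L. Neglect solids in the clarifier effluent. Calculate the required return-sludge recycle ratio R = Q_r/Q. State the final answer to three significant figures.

Solids balance on the clarifier gives (1+R)X = R·X_r, so R = X/(X_r − X) = 2210 / (11800 − 2210) = 0.2304.

R ≈ 0.230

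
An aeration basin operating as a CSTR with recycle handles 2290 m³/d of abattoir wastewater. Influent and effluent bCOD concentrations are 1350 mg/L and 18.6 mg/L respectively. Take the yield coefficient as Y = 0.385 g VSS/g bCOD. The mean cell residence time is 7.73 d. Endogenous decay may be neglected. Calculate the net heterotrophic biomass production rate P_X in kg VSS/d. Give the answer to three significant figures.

P_X ≈ 1170 kg VSS/d

Since k_d ≈ 0, Y_obs = Y = 0.385 g VSS/g bCOD.
Mass of bCOD removed per day: Q(S₀ − S) = 2290 × 1331 g/m³ = 3049 kg/d.
So the net sludge growth is P_X = 0.3850 × 3049 = 1174 kg VSS/d.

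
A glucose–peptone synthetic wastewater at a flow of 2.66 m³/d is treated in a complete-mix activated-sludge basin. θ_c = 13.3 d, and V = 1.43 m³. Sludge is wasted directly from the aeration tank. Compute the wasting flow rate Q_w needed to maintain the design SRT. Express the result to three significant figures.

Wasting from the aeration tank: Q_w = V / θ_c = 1.430 / 13.3 = 0.1075 m³/d.

Q_w ≈ 0.108 m³/d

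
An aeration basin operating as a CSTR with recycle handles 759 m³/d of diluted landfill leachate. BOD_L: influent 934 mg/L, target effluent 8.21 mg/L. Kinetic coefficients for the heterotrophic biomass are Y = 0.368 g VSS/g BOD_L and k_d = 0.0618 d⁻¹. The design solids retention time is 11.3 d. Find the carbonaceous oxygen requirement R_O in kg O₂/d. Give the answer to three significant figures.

R_O ≈ 486 kg O₂/d

The observed yield is Y_obs = Y/(1 + k_d·θ_c) = 0.368 / (1 + 0.0618 × 11.3) = 0.368 / 1.698 = 0.2167 g VSS per g BOD_L removed.
Mass of BOD_L removed per day: Q(S₀ − S) = 759 × 925.8 g/m³ = 702.7 kg/d.
Biomass synthesised: P_X = Y_obs × 702.7 = 152.3 kg VSS/d.
R_O = Q·(S₀ − S) − 1.42·P_X = 702.7 − 1.42 × 152.3 = 486.5 kg O₂/d.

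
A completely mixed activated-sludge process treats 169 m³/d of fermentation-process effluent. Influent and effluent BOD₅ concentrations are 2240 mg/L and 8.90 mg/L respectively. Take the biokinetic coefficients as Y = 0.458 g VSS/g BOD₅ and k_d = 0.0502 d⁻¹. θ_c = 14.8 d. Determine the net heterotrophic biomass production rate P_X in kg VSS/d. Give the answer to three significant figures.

P_X ≈ 99.1 kg VSS/d

The observed yield is Y_obs = Y/(1 + k_d·θ_c) = 0.458 / (1 + 0.0502 × 14.8) = 0.458 / 1.743 = 0.2628 g VSS per g BOD₅ removed.
Mass of BOD₅ removed per day: Q(S₀ − S) = 169 × 2231 g/m³ = 377.1 kg/d.
P_X = Y_obs · Q(S₀ − S) = 0.2628 × 377.1 = 99.08 kg VSS/d.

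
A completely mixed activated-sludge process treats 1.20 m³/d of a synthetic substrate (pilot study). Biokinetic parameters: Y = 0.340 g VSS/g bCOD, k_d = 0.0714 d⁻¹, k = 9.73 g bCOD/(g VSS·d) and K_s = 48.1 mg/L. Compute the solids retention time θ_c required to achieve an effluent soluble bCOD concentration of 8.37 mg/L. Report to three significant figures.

θ_c ≈ 2.39 d

At the target effluent, Y k S/(K_s+S) = 0.340×9.73×8.37/56.47 = 0.4903 d⁻¹.
θ_c = 1/(μ − k_d) = 1/(0.4903 − 0.0714) = 1/0.4189 = 2.387 d.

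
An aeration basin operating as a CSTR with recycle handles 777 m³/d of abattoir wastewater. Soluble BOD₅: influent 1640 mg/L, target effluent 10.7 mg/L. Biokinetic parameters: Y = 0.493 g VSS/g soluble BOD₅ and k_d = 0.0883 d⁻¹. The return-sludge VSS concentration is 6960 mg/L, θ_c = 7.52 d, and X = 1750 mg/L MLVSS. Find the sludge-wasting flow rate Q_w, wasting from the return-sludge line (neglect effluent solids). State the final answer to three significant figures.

Q_w ≈ 53.9 m³/d

Steady-state biomass mass balance: V·X·(1 + k_d·θ_c) = Y·Q·(S₀ − S)·θ_c, so V = 0.493 × 777 × (1640 − 10.7) × 7.52 / [1750 × (1 + 0.0883 × 7.52)] = 4.69×10^6 / 2912 = 1612 m³.
Q_w = (V·X)/(θ_c X_r) = 1612 × 1750 / (7.52 × 6960) = 53.89 m³/d.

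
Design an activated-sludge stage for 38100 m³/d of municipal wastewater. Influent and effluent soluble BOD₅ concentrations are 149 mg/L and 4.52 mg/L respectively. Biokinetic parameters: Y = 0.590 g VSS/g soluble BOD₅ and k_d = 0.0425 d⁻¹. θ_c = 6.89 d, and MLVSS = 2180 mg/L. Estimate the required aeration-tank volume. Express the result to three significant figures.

From the SRT design equation V = Y Q (S₀−S) θ_c / [X (1 + k_d θ_c)] = 0.590 × 38100 × (149 − 4.52) × 6.89 / [2180 × (1 + 0.0425 × 6.89)] = 2.24×10^7 / 2818 = 7940 m³.

V ≈ 7940 m³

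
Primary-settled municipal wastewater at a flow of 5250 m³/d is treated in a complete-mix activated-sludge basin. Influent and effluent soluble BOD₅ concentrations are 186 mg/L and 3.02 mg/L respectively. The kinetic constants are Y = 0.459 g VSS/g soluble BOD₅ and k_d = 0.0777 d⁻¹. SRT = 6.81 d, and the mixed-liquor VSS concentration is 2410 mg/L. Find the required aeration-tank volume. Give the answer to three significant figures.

From the SRT design equation V = Y Q (S₀−S) θ_c / [X (1 + k_d θ_c)] = 0.459 × 5250 × (186 − 3.02) × 6.81 / [2410 × (1 + 0.0777 × 6.81)] = 3×10^6 / 3685 = 814.8 m³.

V ≈ 815 m³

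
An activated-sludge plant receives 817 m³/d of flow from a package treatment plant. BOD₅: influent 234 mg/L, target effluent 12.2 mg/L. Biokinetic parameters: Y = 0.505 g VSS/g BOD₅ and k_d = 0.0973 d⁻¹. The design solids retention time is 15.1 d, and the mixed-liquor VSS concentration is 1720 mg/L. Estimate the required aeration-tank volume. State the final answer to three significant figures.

V ≈ 325 m³

Rearranging the biomass balance for a CMAS with decay, V = Y·Q·ΔS·θ_c / [X·(1+k_d θ_c)] = 0.505 × 817 × (234 − 12.2) × 15.1 / [1720 × (1 + 0.0973 × 15.1)] = 1.38×10^6 / 4247 = 325.4 m³.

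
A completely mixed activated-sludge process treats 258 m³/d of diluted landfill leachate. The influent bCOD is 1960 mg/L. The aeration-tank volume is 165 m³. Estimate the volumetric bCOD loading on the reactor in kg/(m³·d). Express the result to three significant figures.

L_v = Q S₀ / V = 258 × 1960 × 10⁻³ / 165.0 = 3.065 kg/(m³·d).

L_v ≈ 3.06 kg bCOD/(m³·d)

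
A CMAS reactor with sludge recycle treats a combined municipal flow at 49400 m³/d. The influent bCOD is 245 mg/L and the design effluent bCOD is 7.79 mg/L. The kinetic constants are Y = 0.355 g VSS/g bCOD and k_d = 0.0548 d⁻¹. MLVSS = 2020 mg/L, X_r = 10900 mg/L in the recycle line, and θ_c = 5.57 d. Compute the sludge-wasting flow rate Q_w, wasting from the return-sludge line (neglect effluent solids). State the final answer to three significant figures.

Q_w ≈ 292 m³/d

Steady-state biomass mass balance: V·X·(1 + k_d·θ_c) = Y·Q·(S₀ − S)·θ_c, so V = 0.355 × 49400 × (245 − 7.79) × 5.57 / [2020 × (1 + 0.0548 × 5.57)] = 2.32×10^7 / 2637 = 8788 m³.
Wasting from the return line (neglecting effluent solids): Q_w = V·X / (θ_c·X_r) = 8788 × 2020 / (5.57 × 10900) = 292.4 m³/d.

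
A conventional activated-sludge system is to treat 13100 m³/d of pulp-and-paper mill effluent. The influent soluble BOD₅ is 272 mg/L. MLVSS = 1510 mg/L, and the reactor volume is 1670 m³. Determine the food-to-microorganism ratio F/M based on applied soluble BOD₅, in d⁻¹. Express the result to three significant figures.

F/M = Q·S₀ / (V·X) = 13100 × 272 / (1670 × 1510) = 1.413 g soluble BOD₅·(g VSS·d)⁻¹.

F/M ≈ 1.41 d⁻¹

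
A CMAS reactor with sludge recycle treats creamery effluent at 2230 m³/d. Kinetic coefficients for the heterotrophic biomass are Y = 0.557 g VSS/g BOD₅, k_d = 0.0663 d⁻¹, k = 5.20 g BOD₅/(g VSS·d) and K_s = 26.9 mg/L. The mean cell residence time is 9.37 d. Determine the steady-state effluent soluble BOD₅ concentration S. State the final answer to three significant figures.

S ≈ 1.71 mg/L

Effluent substrate depends only on kinetics and SRT: S = K_s(1 + k_d θ_c) / [θ_c(Yk − k_d) − 1] = 26.9 × (1 + 0.0663 × 9.37) / [9.37 × (0.557 × 5.20 − 0.0663) − 1] = 43.61 / 25.52 = 1.709 mg/L.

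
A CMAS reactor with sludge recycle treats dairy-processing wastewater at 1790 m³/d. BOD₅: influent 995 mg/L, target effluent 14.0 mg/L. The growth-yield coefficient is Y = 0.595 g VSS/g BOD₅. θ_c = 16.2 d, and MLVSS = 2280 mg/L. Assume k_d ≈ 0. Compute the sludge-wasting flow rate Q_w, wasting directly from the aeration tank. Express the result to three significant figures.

With k_d = 0 the design equation reduces to V = Y Q (S₀−S) θ_c / X = 0.595 × 1790 × (995 − 14.0) × 16.2 / 2280 = 7424 m³.
With mixed-liquor wasting, θ_c = V/Q_w, so Q_w = V/θ_c = 7424/16.2 = 458.3 m³/d.

Q_w ≈ 458 m³/d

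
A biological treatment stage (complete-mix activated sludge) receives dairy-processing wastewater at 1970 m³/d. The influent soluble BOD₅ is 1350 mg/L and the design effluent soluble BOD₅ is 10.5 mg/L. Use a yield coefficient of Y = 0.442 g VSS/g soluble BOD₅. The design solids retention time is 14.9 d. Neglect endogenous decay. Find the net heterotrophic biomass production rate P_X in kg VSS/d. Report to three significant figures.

P_X ≈ 1170 kg VSS/d

With endogenous decay neglected, the observed yield equals the true yield: Y_obs = Y = 0.442 g VSS/g soluble BOD₅.
Q·(S₀ − S) = 1970 × (1350 − 10.5) × 10⁻³ = 2639 kg/d removed.
Net biomass production P_X = Y_obs × Q·(S₀ − S) = 0.4420 × 2639 = 1166 kg VSS/d.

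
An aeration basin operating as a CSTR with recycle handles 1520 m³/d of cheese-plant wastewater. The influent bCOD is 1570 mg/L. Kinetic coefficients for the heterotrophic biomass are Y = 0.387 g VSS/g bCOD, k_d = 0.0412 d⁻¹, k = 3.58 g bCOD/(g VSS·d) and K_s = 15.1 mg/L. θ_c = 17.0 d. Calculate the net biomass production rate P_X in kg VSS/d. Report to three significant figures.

P_X ≈ 543 kg VSS/d

Effluent substrate depends only on kinetics and SRT: S = K_s(1 + k_d θ_c) / [θ_c(Yk − k_d) − 1] = 15.1 × (1 + 0.0412 × 17.0) / [17.0 × (0.387 × 3.58 − 0.0412) − 1] = 25.68 / 21.85 = 1.175 mg/L.
Observed yield with endogenous decay: Y_obs = Y / (1 + k_d·θ_c) = 0.387 / (1 + 0.0412 × 17.0) = 0.387 / 1.700 = 0.2276 g VSS/g bCOD.
Mass of bCOD removed per day: Q(S₀ − S) = 1520 × 1569 g/m³ = 2385 kg/d.
Net biomass production P_X = Y_obs × Q·(S₀ − S) = 0.2276 × 2385 = 542.7 kg VSS/d.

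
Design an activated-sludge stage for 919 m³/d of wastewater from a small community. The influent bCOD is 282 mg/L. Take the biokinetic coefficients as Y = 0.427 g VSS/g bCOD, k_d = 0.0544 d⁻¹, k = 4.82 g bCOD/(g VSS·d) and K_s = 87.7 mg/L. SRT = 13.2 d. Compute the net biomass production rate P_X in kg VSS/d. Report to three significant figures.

P_X ≈ 63.1 kg VSS/d

From the Monod/SRT balance for a CMAS, S = K_s·(1+k_d θ_c)/[θ_c·(Y k − k_d) − 1] = 87.7 × (1 + 0.0544 × 13.2) / [13.2 × (0.427 × 4.82 − 0.0544) − 1] = 150.7 / 25.45 = 5.921 mg/L.
Correct the yield for decay: Y_obs = Y/(1 + k_d θ_c) = 0.427 / (1 + 0.0544 × 13.2) = 0.427 / 1.718 = 0.2485.
ΔS = 282 − 5.92 = 276.1 mg/L, so the substrate removal rate is 919 × 276.1/1000 = 253.7 kg bCOD/d.
Net biomass production P_X = Y_obs × Q·(S₀ − S) = 0.2485 × 253.7 = 63.06 kg VSS/d.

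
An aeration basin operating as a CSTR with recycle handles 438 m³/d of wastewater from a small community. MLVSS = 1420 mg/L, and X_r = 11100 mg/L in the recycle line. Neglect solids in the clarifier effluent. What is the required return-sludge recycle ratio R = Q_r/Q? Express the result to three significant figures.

R ≈ 0.147

Solids balance on the clarifier gives (1+R)X = R·X_r, so R = X/(X_r − X) = 1420 / (11100 − 1420) = 0.1467.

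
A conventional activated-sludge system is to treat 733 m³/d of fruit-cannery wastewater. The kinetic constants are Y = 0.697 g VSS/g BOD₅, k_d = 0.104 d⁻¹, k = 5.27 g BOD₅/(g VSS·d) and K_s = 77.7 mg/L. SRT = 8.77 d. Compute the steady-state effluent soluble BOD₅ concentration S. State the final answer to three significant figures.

S ≈ 4.90 mg/L

For a completely mixed reactor with recycle the Lawrence–McCarty relation gives S = K_s·(1 + k_d·θ_c) / [θ_c·(Y·k − k_d) − 1] = 77.7 × (1 + 0.104 × 8.77) / [8.77 × (0.697 × 5.27 − 0.104) − 1] = 148.6 / 30.30 = 4.903 mg/L.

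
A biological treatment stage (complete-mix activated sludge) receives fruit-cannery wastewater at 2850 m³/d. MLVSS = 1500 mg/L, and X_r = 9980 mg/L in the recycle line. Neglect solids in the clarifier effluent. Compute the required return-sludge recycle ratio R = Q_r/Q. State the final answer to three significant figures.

Mass balance around the secondary clarifier (neglecting effluent solids): R = X / (X_r − X) = 1500 / (9980 − 1500) = 0.1769.

R ≈ 0.177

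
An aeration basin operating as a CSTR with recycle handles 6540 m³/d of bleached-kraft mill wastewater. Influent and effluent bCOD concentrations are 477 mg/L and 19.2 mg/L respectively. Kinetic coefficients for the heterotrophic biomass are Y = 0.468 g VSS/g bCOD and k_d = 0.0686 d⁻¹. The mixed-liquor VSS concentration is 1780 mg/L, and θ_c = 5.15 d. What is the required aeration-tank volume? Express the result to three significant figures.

V ≈ 3000 m³

From the SRT design equation V = Y Q (S₀−S) θ_c / [X (1 + k_d θ_c)] = 0.468 × 6540 × (477 − 19.2) × 5.15 / [1780 × (1 + 0.0686 × 5.15)] = 7.22×10^6 / 2409 = 2996 m³.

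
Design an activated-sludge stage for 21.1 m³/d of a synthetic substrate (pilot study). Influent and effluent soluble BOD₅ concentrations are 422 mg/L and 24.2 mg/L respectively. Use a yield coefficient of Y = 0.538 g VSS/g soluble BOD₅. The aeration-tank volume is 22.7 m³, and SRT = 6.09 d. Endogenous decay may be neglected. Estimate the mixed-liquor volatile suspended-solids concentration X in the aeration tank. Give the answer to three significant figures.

X ≈ 1210 mg/L

X = Y·Q·ΔS·θ_c / V = 0.538 × 21.1 × (422 − 24.2) × 6.09 / 22.7 = 1211 mg/L.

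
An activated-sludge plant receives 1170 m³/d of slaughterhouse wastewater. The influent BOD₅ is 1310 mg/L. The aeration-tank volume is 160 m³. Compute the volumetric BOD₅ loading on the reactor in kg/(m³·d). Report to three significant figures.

Applied BOD₅ load per unit volume = Q·S₀/V = (1170 × 1310/1000)/160.0 = 9.579 kg BOD₅·m⁻³·d⁻¹.

L_v ≈ 9.58 kg BOD₅/(m³·d)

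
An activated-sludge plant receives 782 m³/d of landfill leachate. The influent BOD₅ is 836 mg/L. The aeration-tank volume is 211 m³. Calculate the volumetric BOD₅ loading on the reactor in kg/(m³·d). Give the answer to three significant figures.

Applied BOD₅ load per unit volume = Q·S₀/V = (782 × 836/1000)/211.0 = 3.098 kg BOD₅·m⁻³·d⁻¹.

L_v ≈ 3.10 kg BOD₅/(m³·d)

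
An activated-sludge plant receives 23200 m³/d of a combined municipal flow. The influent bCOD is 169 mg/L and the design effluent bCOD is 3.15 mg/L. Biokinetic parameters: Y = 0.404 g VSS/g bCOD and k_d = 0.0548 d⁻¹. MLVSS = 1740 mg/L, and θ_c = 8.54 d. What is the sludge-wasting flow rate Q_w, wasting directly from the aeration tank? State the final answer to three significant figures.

Rearranging the biomass balance for a CMAS with decay, V = Y·Q·ΔS·θ_c / [X·(1+k_d θ_c)] = 0.404 × 23200 × (169 − 3.15) × 8.54 / [1740 × (1 + 0.0548 × 8.54)] = 1.33×10^7 / 2554 = 5197 m³.
With mixed-liquor wasting, θ_c = V/Q_w, so Q_w = V/θ_c = 5197/8.54 = 608.6 m³/d.

Q_w ≈ 609 m³/d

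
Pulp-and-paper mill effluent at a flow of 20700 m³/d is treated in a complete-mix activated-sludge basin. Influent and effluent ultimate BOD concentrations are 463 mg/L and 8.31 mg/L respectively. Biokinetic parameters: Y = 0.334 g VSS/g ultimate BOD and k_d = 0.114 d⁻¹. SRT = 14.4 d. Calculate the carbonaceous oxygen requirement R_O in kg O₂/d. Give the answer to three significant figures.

R_O ≈ 7720 kg O₂/d

Y_obs = Y / (1 + k_d θ_c) = 0.334 / (1 + 0.114 × 14.4) = 0.334 / 2.642 = 0.1264.
Mass of ultimate BOD removed per day: Q(S₀ − S) = 20700 × 454.7 g/m³ = 9412 kg/d.
Net sludge production P_X = 0.1264 × 9412 = 1190 kg VSS/d.
Carbonaceous O₂ demand = substrate oxidised − cell-mass equivalent = 9412 − 1.42 × 1190 = 7722 kg O₂/d.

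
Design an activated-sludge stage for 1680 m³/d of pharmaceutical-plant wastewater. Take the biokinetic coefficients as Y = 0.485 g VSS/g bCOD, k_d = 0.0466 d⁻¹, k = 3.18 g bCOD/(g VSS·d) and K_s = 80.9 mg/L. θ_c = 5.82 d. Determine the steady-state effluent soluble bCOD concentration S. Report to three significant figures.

Effluent substrate depends only on kinetics and SRT: S = K_s(1 + k_d θ_c) / [θ_c(Yk − k_d) − 1] = 80.9 × (1 + 0.0466 × 5.82) / [5.82 × (0.485 × 3.18 − 0.0466) − 1] = 102.8 / 7.705 = 13.35 mg/L.

S ≈ 13.3 mg/L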